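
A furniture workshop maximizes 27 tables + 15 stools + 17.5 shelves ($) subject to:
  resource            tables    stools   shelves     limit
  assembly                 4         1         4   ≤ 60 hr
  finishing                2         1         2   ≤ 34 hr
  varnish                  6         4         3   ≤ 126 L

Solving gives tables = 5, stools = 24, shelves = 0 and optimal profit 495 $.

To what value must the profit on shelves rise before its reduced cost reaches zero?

22.5

Binding: finishing and varnish. Non-binding: assembly (16 unused).
Since assembly is not tight, its dual is 0.
The binding rows give the dual system: 2·y_finishing + 6·y_varnish = 27 and 1·y_finishing + 4·y_varnish = 15.
Solving: y_finishing = 9, y_varnish = 1.5.
shelves enters the basis when its profit ≥ yᵀa₃ = 9·2 + 1.5·3 = 22.5.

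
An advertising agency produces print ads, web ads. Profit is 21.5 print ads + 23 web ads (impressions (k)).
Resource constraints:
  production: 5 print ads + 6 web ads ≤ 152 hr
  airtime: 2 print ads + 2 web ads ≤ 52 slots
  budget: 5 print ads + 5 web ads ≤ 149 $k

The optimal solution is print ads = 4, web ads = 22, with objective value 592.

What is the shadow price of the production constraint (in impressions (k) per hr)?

Check each constraint at x*: production 152/152 (tight); airtime 52/52 (tight); budget 130/149 (slack 19).
Slack constraints have shadow price 0 (complementary slackness).
From A_Bᵀ y = c: 5·y_production + 2·y_airtime = 21.5; 6·y_production + 2·y_airtime = 23.
→ y_production = 1.5 and y_airtime = 7.
Shadow price of production = 1.5.

1.5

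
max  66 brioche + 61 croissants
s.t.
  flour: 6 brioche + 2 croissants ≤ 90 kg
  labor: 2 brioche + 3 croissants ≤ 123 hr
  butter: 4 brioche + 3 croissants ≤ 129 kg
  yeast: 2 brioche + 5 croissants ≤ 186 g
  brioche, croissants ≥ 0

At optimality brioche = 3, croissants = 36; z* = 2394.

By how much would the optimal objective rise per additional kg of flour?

Check each constraint at x*: flour 90/90 (tight); labor 114/123 (slack 9); butter 120/129 (slack 9); yeast 186/186 (tight).
By complementary slackness, y = 0 for the non-binding constraints.
Dual feasibility on the basic columns requires 6·y_flour + 2·y_yeast = 66, 2·y_flour + 5·y_yeast = 61.
→ y_flour = 8 and y_yeast = 9.
Shadow price of flour = 8.

8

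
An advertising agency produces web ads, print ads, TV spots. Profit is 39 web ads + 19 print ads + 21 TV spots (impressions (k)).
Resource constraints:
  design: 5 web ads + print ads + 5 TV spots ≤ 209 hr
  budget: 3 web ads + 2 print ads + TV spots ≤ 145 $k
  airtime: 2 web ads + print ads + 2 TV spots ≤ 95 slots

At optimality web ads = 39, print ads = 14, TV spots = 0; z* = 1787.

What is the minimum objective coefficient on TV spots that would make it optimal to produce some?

23

Binding: design and budget. Non-binding: airtime (3 unused).
Since airtime is not tight, its dual is 0.
Dual feasibility on the basic columns requires 5·y_design + 3·y_budget = 39, 1·y_design + 2·y_budget = 19.
→ y_design = 3 and y_budget = 8.
TV spots enters the basis when its profit ≥ yᵀa₃ = 3·5 + 8·1 = 23.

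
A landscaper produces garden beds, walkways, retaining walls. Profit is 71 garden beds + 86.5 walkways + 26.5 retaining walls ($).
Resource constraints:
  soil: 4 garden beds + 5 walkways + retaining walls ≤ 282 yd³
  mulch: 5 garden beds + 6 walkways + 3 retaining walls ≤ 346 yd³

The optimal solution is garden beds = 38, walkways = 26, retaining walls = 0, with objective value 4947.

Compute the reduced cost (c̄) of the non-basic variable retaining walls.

-7

At the optimum: soil uses 282 of 282 (binding); mulch uses 346 of 346 (binding).
From A_Bᵀ y = c: 4·y_soil + 5·y_mulch = 71; 5·y_soil + 6·y_mulch = 86.5.
This yields shadow prices y_soil = 6.5, y_mulch = 9.
Reduced cost of retaining walls: c₃ − yᵀa₃ = 26.5 − (6.5·1 + 9·3) = 26.5 − 33.5 = -7.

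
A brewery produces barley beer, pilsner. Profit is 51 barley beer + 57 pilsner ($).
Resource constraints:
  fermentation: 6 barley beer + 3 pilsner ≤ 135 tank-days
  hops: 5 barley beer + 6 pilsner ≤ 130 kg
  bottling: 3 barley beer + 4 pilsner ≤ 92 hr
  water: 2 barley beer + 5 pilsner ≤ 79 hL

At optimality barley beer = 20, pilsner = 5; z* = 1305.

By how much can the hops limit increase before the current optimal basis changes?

12.25

Binding constraints: fermentation, hops. The basis is B = [[6,3],[5,6]] with det 21.
Per unit increase in hops, x* moves by d = (-0.1429, 0.2857).
The basis stays optimal until water becomes binding; allowable increase = 12.25 kg.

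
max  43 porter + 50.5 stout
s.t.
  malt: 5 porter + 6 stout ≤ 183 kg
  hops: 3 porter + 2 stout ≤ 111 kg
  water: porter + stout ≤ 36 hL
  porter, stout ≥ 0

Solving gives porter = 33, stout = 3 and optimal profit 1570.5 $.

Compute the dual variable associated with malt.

7.5

Binding: malt and water. Non-binding: hops (6 unused).
Slack constraints have shadow price 0 (complementary slackness).
From A_Bᵀ y = c: 5·y_malt + 1·y_water = 43; 6·y_malt + 1·y_water = 50.5.
→ y_malt = 7.5 and y_water = 5.5.
Shadow price of malt = 7.5.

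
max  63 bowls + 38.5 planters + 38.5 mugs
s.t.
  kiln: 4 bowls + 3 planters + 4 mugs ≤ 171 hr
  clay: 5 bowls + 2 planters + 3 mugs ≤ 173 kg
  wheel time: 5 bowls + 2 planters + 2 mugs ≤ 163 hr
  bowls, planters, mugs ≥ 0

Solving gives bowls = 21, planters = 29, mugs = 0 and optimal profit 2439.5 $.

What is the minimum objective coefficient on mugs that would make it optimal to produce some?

Binding: kiln and wheel time. Non-binding: clay (10 unused).
By complementary slackness, y = 0 for the non-binding constraint.
From A_Bᵀ y = c: 4·y_kiln + 5·y_wheel time = 63; 3·y_kiln + 2·y_wheel time = 38.5.
This yields shadow prices y_kiln = 9.5, y_wheel time = 5.
mugs enters the basis when its profit ≥ yᵀa₃ = 9.5·4 + 5·2 = 48.

48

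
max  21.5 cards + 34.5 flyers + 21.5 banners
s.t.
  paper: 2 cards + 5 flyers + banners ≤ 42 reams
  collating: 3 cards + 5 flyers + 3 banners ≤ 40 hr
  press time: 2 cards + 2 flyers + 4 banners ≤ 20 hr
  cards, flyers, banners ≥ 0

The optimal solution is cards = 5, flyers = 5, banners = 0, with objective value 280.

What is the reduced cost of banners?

Check each constraint at x*: paper 35/42 (slack 7); collating 40/40 (tight); press time 20/20 (tight).
By complementary slackness, y = 0 for the non-binding constraint.
From A_Bᵀ y = c: 3·y_collating + 2·y_press time = 21.5; 5·y_collating + 2·y_press time = 34.5.
→ y_collating = 6.5 and y_press time = 1.
Reduced cost of banners: c₃ − yᵀa₃ = 21.5 − (6.5·3 + 1·4) = 21.5 − 23.5 = -2.

-2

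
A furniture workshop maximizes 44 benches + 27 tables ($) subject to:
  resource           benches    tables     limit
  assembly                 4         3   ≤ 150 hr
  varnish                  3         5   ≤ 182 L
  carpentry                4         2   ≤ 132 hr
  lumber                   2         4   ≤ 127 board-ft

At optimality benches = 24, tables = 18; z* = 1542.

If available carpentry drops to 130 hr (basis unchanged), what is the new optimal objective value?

1530

Check each constraint at x*: assembly 150/150 (tight); varnish 162/182 (slack 20); carpentry 132/132 (tight); lumber 120/127 (slack 7).
Slack constraints have shadow price 0 (complementary slackness).
Dual feasibility on the basic columns requires 4·y_assembly + 4·y_carpentry = 44, 3·y_assembly + 2·y_carpentry = 27.
This yields shadow prices y_assembly = 5, y_carpentry = 6.
Δz = y_carpentry·Δb = 6 × (-2) = -12, so new z* = 1542 − 12 = 1530.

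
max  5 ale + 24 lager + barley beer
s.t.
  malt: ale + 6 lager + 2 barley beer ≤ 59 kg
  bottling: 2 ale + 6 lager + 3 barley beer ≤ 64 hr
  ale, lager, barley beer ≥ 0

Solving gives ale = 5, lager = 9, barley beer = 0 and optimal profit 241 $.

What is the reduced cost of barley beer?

Check each constraint at x*: malt 59/59 (tight); bottling 64/64 (tight).
The binding rows give the dual system: 1·y_malt + 2·y_bottling = 5 and 6·y_malt + 6·y_bottling = 24.
Solving: y_malt = 3, y_bottling = 1.
Reduced cost of barley beer: c₃ − yᵀa₃ = 1 − (3·2 + 1·3) = 1 − 9 = -8.

-8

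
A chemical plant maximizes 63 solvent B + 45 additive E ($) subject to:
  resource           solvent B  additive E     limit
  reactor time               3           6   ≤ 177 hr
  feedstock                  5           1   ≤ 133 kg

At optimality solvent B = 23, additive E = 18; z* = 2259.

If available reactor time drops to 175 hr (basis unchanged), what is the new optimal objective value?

Check each constraint at x*: reactor time 177/177 (tight); feedstock 133/133 (tight).
The binding rows give the dual system: 3·y_reactor time + 5·y_feedstock = 63 and 6·y_reactor time + 1·y_feedstock = 45.
→ y_reactor time = 6 and y_feedstock = 9.
Δz = y_reactor time·Δb = 6 × (-2) = -12, so new z* = 2259 − 12 = 2247.

2247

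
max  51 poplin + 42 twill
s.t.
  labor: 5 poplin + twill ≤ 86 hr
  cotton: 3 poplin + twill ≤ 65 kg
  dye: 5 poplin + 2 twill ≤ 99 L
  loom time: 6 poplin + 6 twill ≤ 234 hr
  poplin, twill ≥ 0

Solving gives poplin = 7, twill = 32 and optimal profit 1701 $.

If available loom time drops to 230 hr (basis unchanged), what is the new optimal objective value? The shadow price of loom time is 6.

Δb = -4, so new z* = 1701 + (6)·(-4) = 1701 − 24 = 1677.

1677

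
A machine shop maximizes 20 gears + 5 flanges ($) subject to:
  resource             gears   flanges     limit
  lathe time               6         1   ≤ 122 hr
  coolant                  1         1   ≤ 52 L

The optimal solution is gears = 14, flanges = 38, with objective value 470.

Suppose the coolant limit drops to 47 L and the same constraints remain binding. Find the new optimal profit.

At the optimum: lathe time uses 122 of 122 (binding); coolant uses 52 of 52 (binding).
Dual feasibility on the basic columns requires 6·y_lathe time + 1·y_coolant = 20, 1·y_lathe time + 1·y_coolant = 5.
→ y_lathe time = 3 and y_coolant = 2.
Δz = y_coolant·Δb = 2 × (-5) = -10, so new z* = 470 − 10 = 460.

460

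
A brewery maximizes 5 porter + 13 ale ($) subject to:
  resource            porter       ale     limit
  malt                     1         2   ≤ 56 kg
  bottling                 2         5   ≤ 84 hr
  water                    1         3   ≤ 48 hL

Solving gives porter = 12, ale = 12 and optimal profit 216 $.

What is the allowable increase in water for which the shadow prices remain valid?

2.4

Binding constraints: bottling, water. The basis is B = [[2,5],[1,3]] with det 1.
Per unit increase in water, x* moves by d = (-5, 2).
The basis stays optimal until porter reaches 0; allowable increase = 2.4 hL.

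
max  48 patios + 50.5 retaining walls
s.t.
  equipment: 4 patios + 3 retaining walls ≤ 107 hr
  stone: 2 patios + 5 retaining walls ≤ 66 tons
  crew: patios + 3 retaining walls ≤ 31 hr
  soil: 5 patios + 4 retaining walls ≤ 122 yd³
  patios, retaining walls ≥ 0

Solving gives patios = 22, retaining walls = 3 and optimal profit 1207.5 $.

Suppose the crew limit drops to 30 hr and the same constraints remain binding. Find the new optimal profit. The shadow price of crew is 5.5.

1202

Δb = -1, so new z* = 1207.5 + (5.5)·(-1) = 1207.5 − 5.5 = 1202.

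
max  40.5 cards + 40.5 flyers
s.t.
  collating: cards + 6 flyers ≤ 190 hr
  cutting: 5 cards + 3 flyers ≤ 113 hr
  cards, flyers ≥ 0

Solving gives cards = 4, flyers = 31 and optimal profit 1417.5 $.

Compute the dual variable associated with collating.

3

Check each constraint at x*: collating 190/190 (tight); cutting 113/113 (tight).
From A_Bᵀ y = c: 1·y_collating + 5·y_cutting = 40.5; 6·y_collating + 3·y_cutting = 40.5.
→ y_collating = 3 and y_cutting = 7.5.
Shadow price of collating = 3.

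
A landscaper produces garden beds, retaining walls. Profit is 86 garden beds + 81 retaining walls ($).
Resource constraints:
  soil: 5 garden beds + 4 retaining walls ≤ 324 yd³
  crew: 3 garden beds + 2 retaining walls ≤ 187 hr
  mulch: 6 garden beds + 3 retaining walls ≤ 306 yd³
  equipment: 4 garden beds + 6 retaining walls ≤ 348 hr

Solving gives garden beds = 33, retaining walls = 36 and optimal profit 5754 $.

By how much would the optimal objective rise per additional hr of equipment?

9.5

Check each constraint at x*: soil 309/324 (slack 15); crew 171/187 (slack 16); mulch 306/306 (tight); equipment 348/348 (tight).
Since soil, crew are not tight, their duals are 0.
Dual feasibility on the basic columns requires 6·y_mulch + 4·y_equipment = 86, 3·y_mulch + 6·y_equipment = 81.
→ y_mulch = 8 and y_equipment = 9.5.
Shadow price of equipment = 9.5.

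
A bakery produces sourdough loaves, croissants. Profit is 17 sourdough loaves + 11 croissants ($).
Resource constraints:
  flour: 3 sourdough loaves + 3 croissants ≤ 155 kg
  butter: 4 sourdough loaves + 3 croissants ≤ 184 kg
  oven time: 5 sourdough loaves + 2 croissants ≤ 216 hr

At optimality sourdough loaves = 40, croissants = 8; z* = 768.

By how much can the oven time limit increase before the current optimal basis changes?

14

Binding constraints: butter, oven time. The basis is B = [[4,3],[5,2]] with det -7.
Per unit increase in oven time, x* moves by d = (0.4286, -0.5714).
The basis stays optimal until croissants reaches 0; allowable increase = 14 hr.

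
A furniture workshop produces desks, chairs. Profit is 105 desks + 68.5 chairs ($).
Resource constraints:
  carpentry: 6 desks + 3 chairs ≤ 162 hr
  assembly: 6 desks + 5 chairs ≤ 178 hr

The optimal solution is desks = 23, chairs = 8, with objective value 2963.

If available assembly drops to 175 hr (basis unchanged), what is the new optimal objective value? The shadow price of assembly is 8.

Δb = -3, so new z* = 2963 + (8)·(-3) = 2963 − 24 = 2939.

2939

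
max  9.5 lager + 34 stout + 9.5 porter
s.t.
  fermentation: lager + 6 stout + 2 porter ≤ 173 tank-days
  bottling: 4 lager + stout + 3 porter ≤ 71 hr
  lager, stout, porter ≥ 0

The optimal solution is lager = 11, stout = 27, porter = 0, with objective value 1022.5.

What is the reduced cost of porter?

Both fermentation and bottling are binding at x*.
Dual feasibility on the basic columns requires 1·y_fermentation + 4·y_bottling = 9.5, 6·y_fermentation + 1·y_bottling = 34.
This yields shadow prices y_fermentation = 5.5, y_bottling = 1.
Reduced cost of porter: c₃ − yᵀa₃ = 9.5 − (5.5·2 + 1·3) = 9.5 − 14 = -4.5.

-4.5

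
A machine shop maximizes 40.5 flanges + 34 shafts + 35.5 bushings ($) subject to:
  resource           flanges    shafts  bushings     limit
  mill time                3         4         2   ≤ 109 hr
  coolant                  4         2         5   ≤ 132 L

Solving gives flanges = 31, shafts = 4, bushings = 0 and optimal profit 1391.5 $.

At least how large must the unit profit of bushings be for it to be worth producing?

41

At the optimum: mill time uses 109 of 109 (binding); coolant uses 132 of 132 (binding).
From A_Bᵀ y = c: 3·y_mill time + 4·y_coolant = 40.5; 4·y_mill time + 2·y_coolant = 34.
→ y_mill time = 5.5 and y_coolant = 6.
bushings enters the basis when its profit ≥ yᵀa₃ = 5.5·2 + 6·5 = 41.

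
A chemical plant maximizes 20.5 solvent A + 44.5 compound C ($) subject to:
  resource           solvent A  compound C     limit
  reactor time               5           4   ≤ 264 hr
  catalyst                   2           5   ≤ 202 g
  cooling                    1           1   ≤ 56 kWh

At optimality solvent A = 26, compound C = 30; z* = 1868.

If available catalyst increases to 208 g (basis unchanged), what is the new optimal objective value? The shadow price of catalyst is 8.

1916

Δb = 6, so new z* = 1868 + (8)·(6) = 1868 + 48 = 1916.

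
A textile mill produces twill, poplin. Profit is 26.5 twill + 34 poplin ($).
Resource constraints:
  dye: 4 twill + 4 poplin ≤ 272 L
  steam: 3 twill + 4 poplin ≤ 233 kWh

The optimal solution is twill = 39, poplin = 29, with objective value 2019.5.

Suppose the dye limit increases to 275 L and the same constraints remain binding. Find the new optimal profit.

2022.5

Check each constraint at x*: dye 272/272 (tight); steam 233/233 (tight).
The binding rows give the dual system: 4·y_dye + 3·y_steam = 26.5 and 4·y_dye + 4·y_steam = 34.
→ y_dye = 1 and y_steam = 7.5.
Δz = y_dye·Δb = 1 × (3) = 3, so new z* = 2019.5 + 3 = 2022.5.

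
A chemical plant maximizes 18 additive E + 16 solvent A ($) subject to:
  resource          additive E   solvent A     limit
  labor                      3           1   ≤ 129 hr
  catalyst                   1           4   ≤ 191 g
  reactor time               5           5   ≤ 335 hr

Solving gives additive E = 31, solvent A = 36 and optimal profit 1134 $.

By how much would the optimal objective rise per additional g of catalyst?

Binding: labor and reactor time. Non-binding: catalyst (16 unused).
By complementary slackness, y = 0 for the non-binding constraint.
The binding rows give the dual system: 3·y_labor + 5·y_reactor time = 18 and 1·y_labor + 5·y_reactor time = 16.
→ y_labor = 1 and y_reactor time = 3.
Shadow price of catalyst = 0.

0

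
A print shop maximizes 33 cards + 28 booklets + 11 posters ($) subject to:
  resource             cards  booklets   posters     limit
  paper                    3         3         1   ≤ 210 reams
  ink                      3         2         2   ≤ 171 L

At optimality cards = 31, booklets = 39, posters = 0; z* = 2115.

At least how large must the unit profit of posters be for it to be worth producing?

16

At the optimum: paper uses 210 of 210 (binding); ink uses 171 of 171 (binding).
From A_Bᵀ y = c: 3·y_paper + 3·y_ink = 33; 3·y_paper + 2·y_ink = 28.
This yields shadow prices y_paper = 6, y_ink = 5.
posters enters the basis when its profit ≥ yᵀa₃ = 6·1 + 5·2 = 16.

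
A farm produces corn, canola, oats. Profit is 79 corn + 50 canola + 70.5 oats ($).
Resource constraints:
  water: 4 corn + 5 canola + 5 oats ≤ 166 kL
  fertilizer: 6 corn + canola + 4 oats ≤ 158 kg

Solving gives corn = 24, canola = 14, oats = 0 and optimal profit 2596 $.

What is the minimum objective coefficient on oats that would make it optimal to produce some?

72.5

Check each constraint at x*: water 166/166 (tight); fertilizer 158/158 (tight).
The binding rows give the dual system: 4·y_water + 6·y_fertilizer = 79 and 5·y_water + 1·y_fertilizer = 50.
Solving: y_water = 8.5, y_fertilizer = 7.5.
oats enters the basis when its profit ≥ yᵀa₃ = 8.5·5 + 7.5·4 = 72.5.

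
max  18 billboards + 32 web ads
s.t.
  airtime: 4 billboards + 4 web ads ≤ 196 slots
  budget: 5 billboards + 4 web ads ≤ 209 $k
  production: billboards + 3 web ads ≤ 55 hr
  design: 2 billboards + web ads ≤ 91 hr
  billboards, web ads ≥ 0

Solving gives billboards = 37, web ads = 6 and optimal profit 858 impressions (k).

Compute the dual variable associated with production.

8

Check each constraint at x*: airtime 172/196 (slack 24); budget 209/209 (tight); production 55/55 (tight); design 80/91 (slack 11).
Since airtime, design are not tight, their duals are 0.
The binding rows give the dual system: 5·y_budget + 1·y_production = 18 and 4·y_budget + 3·y_production = 32.
→ y_budget = 2 and y_production = 8.
Shadow price of production = 8.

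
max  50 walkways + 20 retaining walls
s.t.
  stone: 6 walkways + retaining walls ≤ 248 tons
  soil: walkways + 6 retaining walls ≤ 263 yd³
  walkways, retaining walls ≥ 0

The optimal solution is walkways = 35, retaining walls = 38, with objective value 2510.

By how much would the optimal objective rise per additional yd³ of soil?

2

Check each constraint at x*: stone 248/248 (tight); soil 263/263 (tight).
From A_Bᵀ y = c: 6·y_stone + 1·y_soil = 50; 1·y_stone + 6·y_soil = 20.
Solving: y_stone = 8, y_soil = 2.
Shadow price of soil = 2.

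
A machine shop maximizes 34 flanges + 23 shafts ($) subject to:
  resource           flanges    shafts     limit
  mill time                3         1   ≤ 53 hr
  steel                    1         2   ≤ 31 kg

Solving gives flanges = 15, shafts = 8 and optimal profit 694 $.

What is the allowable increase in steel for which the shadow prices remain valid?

75

Binding constraints: mill time, steel. The basis is B = [[3,1],[1,2]] with det 5.
Per unit increase in steel, x* moves by d = (-0.2, 0.6).
The basis stays optimal until flanges reaches 0; allowable increase = 75 kg.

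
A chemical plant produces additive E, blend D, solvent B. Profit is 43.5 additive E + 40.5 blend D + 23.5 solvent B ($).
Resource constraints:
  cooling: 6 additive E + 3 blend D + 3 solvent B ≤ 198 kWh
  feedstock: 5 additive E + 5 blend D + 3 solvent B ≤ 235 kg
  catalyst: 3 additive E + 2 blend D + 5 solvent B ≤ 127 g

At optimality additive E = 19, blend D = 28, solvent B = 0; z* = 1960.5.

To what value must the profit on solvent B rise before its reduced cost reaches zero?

25.5

Check each constraint at x*: cooling 198/198 (tight); feedstock 235/235 (tight); catalyst 113/127 (slack 14).
By complementary slackness, y = 0 for the non-binding constraint.
From A_Bᵀ y = c: 6·y_cooling + 5·y_feedstock = 43.5; 3·y_cooling + 5·y_feedstock = 40.5.
→ y_cooling = 1 and y_feedstock = 7.5.
solvent B enters the basis when its profit ≥ yᵀa₃ = 1·3 + 7.5·3 = 25.5.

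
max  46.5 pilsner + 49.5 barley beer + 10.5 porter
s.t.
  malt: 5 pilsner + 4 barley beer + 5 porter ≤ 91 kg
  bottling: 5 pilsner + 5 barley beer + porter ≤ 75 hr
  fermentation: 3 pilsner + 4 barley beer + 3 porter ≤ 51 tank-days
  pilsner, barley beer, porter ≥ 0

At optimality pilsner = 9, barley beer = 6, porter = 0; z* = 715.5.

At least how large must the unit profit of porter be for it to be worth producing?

At the optimum: malt uses 69 of 91 (slack = 22); bottling uses 75 of 75 (binding); fermentation uses 51 of 51 (binding).
Since malt is not tight, its dual is 0.
From A_Bᵀ y = c: 5·y_bottling + 3·y_fermentation = 46.5; 5·y_bottling + 4·y_fermentation = 49.5.
→ y_bottling = 7.5 and y_fermentation = 3.
porter enters the basis when its profit ≥ yᵀa₃ = 7.5·1 + 3·3 = 16.5.

16.5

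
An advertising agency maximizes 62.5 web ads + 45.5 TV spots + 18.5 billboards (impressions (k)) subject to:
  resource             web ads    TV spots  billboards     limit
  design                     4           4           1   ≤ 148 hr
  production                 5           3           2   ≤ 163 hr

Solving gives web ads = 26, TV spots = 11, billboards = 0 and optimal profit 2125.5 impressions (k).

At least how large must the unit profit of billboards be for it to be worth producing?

22

At the optimum: design uses 148 of 148 (binding); production uses 163 of 163 (binding).
Dual feasibility on the basic columns requires 4·y_design + 5·y_production = 62.5, 4·y_design + 3·y_production = 45.5.
Solving: y_design = 5, y_production = 8.5.
billboards enters the basis when its profit ≥ yᵀa₃ = 5·1 + 8.5·2 = 22.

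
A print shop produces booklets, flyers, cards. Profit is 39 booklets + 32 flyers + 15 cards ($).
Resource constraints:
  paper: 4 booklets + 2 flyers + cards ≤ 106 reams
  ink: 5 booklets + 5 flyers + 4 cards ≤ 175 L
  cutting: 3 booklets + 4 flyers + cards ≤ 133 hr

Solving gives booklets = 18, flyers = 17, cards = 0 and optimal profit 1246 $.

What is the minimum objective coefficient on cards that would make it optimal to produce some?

At the optimum: paper uses 106 of 106 (binding); ink uses 175 of 175 (binding); cutting uses 122 of 133 (slack = 11).
By complementary slackness, y = 0 for the non-binding constraint.
Dual feasibility on the basic columns requires 4·y_paper + 5·y_ink = 39, 2·y_paper + 5·y_ink = 32.
This yields shadow prices y_paper = 3.5, y_ink = 5.
cards enters the basis when its profit ≥ yᵀa₃ = 3.5·1 + 5·4 = 23.5.

23.5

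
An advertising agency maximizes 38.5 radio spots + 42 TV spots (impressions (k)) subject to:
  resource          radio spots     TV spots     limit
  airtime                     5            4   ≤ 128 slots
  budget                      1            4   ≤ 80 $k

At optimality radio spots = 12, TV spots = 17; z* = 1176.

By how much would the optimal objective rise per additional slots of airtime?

7

Check each constraint at x*: airtime 128/128 (tight); budget 80/80 (tight).
The binding rows give the dual system: 5·y_airtime + 1·y_budget = 38.5 and 4·y_airtime + 4·y_budget = 42.
→ y_airtime = 7 and y_budget = 3.5.
Shadow price of airtime = 7.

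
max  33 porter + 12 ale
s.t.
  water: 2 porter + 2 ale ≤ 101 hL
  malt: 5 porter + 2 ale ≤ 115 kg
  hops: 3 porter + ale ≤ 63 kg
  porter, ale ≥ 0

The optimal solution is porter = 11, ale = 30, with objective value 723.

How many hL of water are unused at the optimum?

19

water used = 2·11 + 2·30 = 82; slack = 101 − 82 = 19.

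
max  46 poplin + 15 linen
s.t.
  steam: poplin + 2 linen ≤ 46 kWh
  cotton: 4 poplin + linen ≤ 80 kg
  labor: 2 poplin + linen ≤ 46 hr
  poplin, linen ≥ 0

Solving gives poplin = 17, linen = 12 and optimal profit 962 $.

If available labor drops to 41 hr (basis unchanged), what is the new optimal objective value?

927

At the optimum: steam uses 41 of 46 (slack = 5); cotton uses 80 of 80 (binding); labor uses 46 of 46 (binding).
By complementary slackness, y = 0 for the non-binding constraint.
From A_Bᵀ y = c: 4·y_cotton + 2·y_labor = 46; 1·y_cotton + 1·y_labor = 15.
→ y_cotton = 8 and y_labor = 7.
Δz = y_labor·Δb = 7 × (-5) = -35, so new z* = 962 − 35 = 927.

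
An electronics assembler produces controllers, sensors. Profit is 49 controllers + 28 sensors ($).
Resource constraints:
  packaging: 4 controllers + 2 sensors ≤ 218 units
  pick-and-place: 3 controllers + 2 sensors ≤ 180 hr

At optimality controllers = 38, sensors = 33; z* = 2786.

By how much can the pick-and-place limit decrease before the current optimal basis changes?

Binding constraints: packaging, pick-and-place. The basis is B = [[4,2],[3,2]] with det 2.
Per unit decrease in pick-and-place, x* moves by d = (1, -2).
The basis stays optimal until sensors reaches 0; allowable decrease = 16.5 hr.

16.5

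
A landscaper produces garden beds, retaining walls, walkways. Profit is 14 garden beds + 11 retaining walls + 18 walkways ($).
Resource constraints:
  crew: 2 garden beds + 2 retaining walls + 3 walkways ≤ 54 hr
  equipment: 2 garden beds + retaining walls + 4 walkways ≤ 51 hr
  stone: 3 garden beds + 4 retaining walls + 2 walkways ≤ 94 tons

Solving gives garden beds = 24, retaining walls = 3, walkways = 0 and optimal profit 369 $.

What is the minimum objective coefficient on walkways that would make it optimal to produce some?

At the optimum: crew uses 54 of 54 (binding); equipment uses 51 of 51 (binding); stone uses 84 of 94 (slack = 10).
By complementary slackness, y = 0 for the non-binding constraint.
From A_Bᵀ y = c: 2·y_crew + 2·y_equipment = 14; 2·y_crew + 1·y_equipment = 11.
→ y_crew = 4 and y_equipment = 3.
walkways enters the basis when its profit ≥ yᵀa₃ = 4·3 + 3·4 = 24.

24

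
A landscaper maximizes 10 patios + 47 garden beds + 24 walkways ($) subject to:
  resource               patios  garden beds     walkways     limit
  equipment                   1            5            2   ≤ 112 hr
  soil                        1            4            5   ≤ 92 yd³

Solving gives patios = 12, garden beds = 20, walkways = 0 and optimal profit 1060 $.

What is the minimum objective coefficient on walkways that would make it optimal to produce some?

29

At the optimum: equipment uses 112 of 112 (binding); soil uses 92 of 92 (binding).
The binding rows give the dual system: 1·y_equipment + 1·y_soil = 10 and 5·y_equipment + 4·y_soil = 47.
Solving: y_equipment = 7, y_soil = 3.
walkways enters the basis when its profit ≥ yᵀa₃ = 7·2 + 3·5 = 29.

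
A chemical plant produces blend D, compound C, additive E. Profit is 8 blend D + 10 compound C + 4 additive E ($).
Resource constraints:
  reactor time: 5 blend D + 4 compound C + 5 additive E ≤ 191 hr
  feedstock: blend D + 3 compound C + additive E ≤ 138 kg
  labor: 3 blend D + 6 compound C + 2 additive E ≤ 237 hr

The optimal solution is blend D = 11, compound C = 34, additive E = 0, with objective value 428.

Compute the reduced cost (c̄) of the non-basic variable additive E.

-3

At the optimum: reactor time uses 191 of 191 (binding); feedstock uses 113 of 138 (slack = 25); labor uses 237 of 237 (binding).
Since feedstock is not tight, its dual is 0.
The binding rows give the dual system: 5·y_reactor time + 3·y_labor = 8 and 4·y_reactor time + 6·y_labor = 10.
This yields shadow prices y_reactor time = 1, y_labor = 1.
Reduced cost of additive E: c₃ − yᵀa₃ = 4 − (1·5 + 1·2) = 4 − 7 = -3.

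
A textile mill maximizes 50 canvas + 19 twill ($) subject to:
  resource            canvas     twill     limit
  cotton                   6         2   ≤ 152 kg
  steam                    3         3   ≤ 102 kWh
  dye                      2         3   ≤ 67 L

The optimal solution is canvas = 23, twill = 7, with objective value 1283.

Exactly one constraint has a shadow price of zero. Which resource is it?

steam

cotton: 152/152 (binding)
steam: 90/102 (slack 12)
dye: 67/67 (binding)
By complementary slackness, a constraint with positive slack has shadow price 0 → steam.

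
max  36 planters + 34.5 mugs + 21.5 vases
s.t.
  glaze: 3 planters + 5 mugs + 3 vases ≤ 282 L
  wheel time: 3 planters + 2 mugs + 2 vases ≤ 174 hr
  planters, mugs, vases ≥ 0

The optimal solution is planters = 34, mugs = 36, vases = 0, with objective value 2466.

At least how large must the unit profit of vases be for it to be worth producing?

27.5

Check each constraint at x*: glaze 282/282 (tight); wheel time 174/174 (tight).
Dual feasibility on the basic columns requires 3·y_glaze + 3·y_wheel time = 36, 5·y_glaze + 2·y_wheel time = 34.5.
→ y_glaze = 3.5 and y_wheel time = 8.5.
vases enters the basis when its profit ≥ yᵀa₃ = 3.5·3 + 8.5·2 = 27.5.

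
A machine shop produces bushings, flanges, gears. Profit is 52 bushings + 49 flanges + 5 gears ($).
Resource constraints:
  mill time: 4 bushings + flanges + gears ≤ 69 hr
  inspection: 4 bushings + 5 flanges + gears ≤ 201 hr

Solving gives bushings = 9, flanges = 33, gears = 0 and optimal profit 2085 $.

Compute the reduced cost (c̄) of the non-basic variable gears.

Check each constraint at x*: mill time 69/69 (tight); inspection 201/201 (tight).
Dual feasibility on the basic columns requires 4·y_mill time + 4·y_inspection = 52, 1·y_mill time + 5·y_inspection = 49.
→ y_mill time = 4 and y_inspection = 9.
Reduced cost of gears: c₃ − yᵀa₃ = 5 − (4·1 + 9·1) = 5 − 13 = -8.

-8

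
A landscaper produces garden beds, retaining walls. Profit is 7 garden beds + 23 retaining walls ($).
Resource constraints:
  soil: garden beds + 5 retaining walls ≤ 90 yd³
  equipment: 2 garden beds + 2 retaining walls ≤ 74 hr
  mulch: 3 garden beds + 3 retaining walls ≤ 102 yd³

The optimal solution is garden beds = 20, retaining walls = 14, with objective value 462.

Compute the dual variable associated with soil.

At the optimum: soil uses 90 of 90 (binding); equipment uses 68 of 74 (slack = 6); mulch uses 102 of 102 (binding).
By complementary slackness, y = 0 for the non-binding constraint.
Dual feasibility on the basic columns requires 1·y_soil + 3·y_mulch = 7, 5·y_soil + 3·y_mulch = 23.
This yields shadow prices y_soil = 4, y_mulch = 1.
Shadow price of soil = 4.

4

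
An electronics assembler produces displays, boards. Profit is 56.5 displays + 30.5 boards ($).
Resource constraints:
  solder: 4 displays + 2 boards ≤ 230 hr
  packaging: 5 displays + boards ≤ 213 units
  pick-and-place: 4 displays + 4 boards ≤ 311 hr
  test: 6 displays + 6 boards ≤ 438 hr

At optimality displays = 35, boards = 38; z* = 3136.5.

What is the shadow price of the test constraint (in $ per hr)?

4

At the optimum: solder uses 216 of 230 (slack = 14); packaging uses 213 of 213 (binding); pick-and-place uses 292 of 311 (slack = 19); test uses 438 of 438 (binding).
Since solder, pick-and-place are not tight, their duals are 0.
The binding rows give the dual system: 5·y_packaging + 6·y_test = 56.5 and 1·y_packaging + 6·y_test = 30.5.
Solving: y_packaging = 6.5, y_test = 4.
Shadow price of test = 4.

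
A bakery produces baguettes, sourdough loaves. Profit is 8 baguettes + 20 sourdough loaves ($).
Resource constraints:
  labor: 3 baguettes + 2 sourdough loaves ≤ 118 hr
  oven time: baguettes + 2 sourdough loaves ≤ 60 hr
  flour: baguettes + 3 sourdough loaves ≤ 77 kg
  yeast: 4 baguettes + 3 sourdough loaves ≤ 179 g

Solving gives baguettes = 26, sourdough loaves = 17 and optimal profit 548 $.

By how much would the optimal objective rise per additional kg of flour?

At the optimum: labor uses 112 of 118 (slack = 6); oven time uses 60 of 60 (binding); flour uses 77 of 77 (binding); yeast uses 155 of 179 (slack = 24).
Since labor, yeast are not tight, their duals are 0.
From A_Bᵀ y = c: 1·y_oven time + 1·y_flour = 8; 2·y_oven time + 3·y_flour = 20.
This yields shadow prices y_oven time = 4, y_flour = 4.
Shadow price of flour = 4.

4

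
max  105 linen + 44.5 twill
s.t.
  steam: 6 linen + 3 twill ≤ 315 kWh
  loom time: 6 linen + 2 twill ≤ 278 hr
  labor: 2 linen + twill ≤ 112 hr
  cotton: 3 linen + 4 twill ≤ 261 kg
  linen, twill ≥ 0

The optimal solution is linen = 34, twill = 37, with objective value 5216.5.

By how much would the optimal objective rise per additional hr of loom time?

8

At the optimum: steam uses 315 of 315 (binding); loom time uses 278 of 278 (binding); labor uses 105 of 112 (slack = 7); cotton uses 250 of 261 (slack = 11).
Slack constraints have shadow price 0 (complementary slackness).
From A_Bᵀ y = c: 6·y_steam + 6·y_loom time = 105; 3·y_steam + 2·y_loom time = 44.5.
This yields shadow prices y_steam = 9.5, y_loom time = 8.
Shadow price of loom time = 8.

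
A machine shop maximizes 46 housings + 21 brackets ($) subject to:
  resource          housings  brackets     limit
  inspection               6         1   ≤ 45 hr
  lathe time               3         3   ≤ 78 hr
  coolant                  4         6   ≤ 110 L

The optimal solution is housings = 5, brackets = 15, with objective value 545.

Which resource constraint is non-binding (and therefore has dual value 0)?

inspection: 45/45 (binding)
lathe time: 60/78 (slack 18)
coolant: 110/110 (binding)
By complementary slackness, a constraint with positive slack has shadow price 0 → lathe time.

lathe time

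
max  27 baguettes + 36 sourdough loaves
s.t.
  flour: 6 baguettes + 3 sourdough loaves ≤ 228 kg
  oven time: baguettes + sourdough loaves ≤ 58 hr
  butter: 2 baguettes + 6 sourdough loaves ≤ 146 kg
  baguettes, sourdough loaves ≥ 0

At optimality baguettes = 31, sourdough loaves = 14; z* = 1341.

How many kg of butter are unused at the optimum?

butter used = 2·31 + 6·14 = 146; slack = 146 − 146 = 0.

0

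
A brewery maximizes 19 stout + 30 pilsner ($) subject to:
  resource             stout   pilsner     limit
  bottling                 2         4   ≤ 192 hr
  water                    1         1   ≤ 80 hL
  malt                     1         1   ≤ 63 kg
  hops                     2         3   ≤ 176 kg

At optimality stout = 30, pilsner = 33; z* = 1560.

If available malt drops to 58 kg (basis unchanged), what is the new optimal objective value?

1520

At the optimum: bottling uses 192 of 192 (binding); water uses 63 of 80 (slack = 17); malt uses 63 of 63 (binding); hops uses 159 of 176 (slack = 17).
Slack constraints have shadow price 0 (complementary slackness).
The binding rows give the dual system: 2·y_bottling + 1·y_malt = 19 and 4·y_bottling + 1·y_malt = 30.
This yields shadow prices y_bottling = 5.5, y_malt = 8.
Δz = y_malt·Δb = 8 × (-5) = -40, so new z* = 1560 − 40 = 1520.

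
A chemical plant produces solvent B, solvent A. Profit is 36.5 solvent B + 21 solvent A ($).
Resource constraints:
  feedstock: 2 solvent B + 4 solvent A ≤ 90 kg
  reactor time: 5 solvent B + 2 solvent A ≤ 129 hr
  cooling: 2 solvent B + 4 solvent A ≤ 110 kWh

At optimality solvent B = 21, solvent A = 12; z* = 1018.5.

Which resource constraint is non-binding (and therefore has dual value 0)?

cooling

feedstock: 90/90 (binding)
reactor time: 129/129 (binding)
cooling: 90/110 (slack 20)
By complementary slackness, a constraint with positive slack has shadow price 0 → cooling.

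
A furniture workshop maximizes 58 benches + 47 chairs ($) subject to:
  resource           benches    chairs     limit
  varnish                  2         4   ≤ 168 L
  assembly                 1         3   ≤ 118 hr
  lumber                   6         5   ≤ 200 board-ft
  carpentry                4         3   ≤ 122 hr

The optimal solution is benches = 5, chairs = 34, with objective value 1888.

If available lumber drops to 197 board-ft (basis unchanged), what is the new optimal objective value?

Binding: lumber and carpentry. Non-binding: varnish (22 unused), assembly (11 unused).
Since varnish, assembly are not tight, their duals are 0.
From A_Bᵀ y = c: 6·y_lumber + 4·y_carpentry = 58; 5·y_lumber + 3·y_carpentry = 47.
This yields shadow prices y_lumber = 7, y_carpentry = 4.
Δz = y_lumber·Δb = 7 × (-3) = -21, so new z* = 1888 − 21 = 1867.

1867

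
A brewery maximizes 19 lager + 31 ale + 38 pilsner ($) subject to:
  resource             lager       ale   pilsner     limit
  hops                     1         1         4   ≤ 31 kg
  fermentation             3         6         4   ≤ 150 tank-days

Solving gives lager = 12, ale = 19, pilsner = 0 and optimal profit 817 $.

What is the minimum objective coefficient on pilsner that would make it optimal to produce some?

Check each constraint at x*: hops 31/31 (tight); fermentation 150/150 (tight).
Dual feasibility on the basic columns requires 1·y_hops + 3·y_fermentation = 19, 1·y_hops + 6·y_fermentation = 31.
Solving: y_hops = 7, y_fermentation = 4.
pilsner enters the basis when its profit ≥ yᵀa₃ = 7·4 + 4·4 = 44.

44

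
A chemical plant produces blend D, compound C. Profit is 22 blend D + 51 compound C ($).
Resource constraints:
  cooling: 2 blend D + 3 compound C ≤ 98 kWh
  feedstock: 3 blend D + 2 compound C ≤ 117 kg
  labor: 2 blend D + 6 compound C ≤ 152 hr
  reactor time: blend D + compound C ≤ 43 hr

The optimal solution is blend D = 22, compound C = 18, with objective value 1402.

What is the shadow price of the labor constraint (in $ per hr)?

6

Check each constraint at x*: cooling 98/98 (tight); feedstock 102/117 (slack 15); labor 152/152 (tight); reactor time 40/43 (slack 3).
By complementary slackness, y = 0 for the non-binding constraints.
From A_Bᵀ y = c: 2·y_cooling + 2·y_labor = 22; 3·y_cooling + 6·y_labor = 51.
→ y_cooling = 5 and y_labor = 6.
Shadow price of labor = 6.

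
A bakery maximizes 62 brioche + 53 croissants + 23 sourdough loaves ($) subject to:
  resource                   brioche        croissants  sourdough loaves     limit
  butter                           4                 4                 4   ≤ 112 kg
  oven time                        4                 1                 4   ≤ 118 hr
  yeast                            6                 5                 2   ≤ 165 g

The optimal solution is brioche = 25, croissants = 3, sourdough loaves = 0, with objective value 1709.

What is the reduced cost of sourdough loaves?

Binding: butter and yeast. Non-binding: oven time (15 unused).
Slack constraints have shadow price 0 (complementary slackness).
The binding rows give the dual system: 4·y_butter + 6·y_yeast = 62 and 4·y_butter + 5·y_yeast = 53.
Solving: y_butter = 2, y_yeast = 9.
Reduced cost of sourdough loaves: c₃ − yᵀa₃ = 23 − (2·4 + 9·2) = 23 − 26 = -3.

-3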